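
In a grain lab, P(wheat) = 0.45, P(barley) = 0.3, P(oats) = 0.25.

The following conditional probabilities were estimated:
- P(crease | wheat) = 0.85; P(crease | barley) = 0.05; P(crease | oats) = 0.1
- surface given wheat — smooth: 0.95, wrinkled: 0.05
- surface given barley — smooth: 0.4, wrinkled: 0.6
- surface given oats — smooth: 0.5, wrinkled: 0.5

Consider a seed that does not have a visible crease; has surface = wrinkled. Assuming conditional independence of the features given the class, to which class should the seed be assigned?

barley

wheat: 0.45 × (1−0.85) × 0.05 = 0.003375
barley: 0.3 × (1−0.05) × 0.6 = 0.171
oats: 0.25 × (1−0.1) × 0.5 = 0.1125
Highest score → barley.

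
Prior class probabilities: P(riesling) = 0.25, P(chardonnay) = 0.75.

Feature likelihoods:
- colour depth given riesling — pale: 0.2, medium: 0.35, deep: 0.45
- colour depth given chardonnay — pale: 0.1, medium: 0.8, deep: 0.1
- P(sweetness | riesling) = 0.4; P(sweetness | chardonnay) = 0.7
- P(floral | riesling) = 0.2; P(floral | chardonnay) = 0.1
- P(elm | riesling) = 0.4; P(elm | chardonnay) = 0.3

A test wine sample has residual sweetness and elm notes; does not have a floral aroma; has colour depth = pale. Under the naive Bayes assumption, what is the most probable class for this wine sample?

riesling: 0.25 × 0.2 × 0.4 × (1−0.2) × 0.4 = 0.0064
chardonnay: 0.75 × 0.1 × 0.7 × (1−0.1) × 0.3 = 0.014175
Highest score → chardonnay.

chardonnay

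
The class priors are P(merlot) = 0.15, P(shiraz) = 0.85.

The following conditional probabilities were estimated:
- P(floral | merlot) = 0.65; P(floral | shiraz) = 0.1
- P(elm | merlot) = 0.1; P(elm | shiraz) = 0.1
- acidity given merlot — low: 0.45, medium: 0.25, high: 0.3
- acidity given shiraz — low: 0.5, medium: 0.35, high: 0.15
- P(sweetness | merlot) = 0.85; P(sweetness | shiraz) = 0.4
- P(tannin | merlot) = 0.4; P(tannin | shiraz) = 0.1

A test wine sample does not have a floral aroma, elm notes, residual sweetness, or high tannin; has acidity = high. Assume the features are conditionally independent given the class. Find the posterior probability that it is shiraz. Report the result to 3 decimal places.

merlot: 0.15 × (1−0.65) × (1−0.1) × 0.3 × (1−0.85) × (1−0.4) = 0.00127575
shiraz: 0.85 × (1−0.1) × (1−0.1) × 0.15 × (1−0.4) × (1−0.1) = 0.0557685
P(shiraz | x) = 0.0557685 / 0.05704425 ≈ 0.978

0.978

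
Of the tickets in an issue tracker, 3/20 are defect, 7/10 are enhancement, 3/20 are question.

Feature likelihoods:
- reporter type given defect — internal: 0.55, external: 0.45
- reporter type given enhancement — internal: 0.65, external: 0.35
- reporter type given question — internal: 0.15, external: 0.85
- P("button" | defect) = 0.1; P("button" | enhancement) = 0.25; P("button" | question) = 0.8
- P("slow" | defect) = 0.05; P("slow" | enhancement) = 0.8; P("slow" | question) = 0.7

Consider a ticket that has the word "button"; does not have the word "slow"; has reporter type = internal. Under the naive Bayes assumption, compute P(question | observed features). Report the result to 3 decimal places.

defect: 0.15 × 0.55 × 0.1 × (1−0.05) = 0.0078375
enhancement: 0.7 × 0.65 × 0.25 × (1−0.8) = 0.02275
question: 0.15 × 0.15 × 0.8 × (1−0.7) = 0.0054
P(question | x) = 0.0054 / 0.0359875 ≈ 0.150

0.150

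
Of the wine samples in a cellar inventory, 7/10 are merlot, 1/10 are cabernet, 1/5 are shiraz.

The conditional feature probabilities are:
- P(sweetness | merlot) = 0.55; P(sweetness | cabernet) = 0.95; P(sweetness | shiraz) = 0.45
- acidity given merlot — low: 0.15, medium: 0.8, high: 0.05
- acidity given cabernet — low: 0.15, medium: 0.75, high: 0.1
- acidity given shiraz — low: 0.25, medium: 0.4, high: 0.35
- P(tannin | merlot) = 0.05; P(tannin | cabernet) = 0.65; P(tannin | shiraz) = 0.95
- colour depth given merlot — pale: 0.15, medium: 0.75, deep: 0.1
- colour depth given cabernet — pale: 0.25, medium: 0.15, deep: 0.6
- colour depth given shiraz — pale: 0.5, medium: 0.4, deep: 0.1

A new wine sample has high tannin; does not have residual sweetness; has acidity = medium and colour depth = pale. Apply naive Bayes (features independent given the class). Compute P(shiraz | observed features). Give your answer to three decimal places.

merlot: 0.7 × (1−0.55) × 0.8 × 0.05 × 0.15 = 0.00189
cabernet: 0.1 × (1−0.95) × 0.75 × 0.65 × 0.25 = 0.000609375
shiraz: 0.2 × (1−0.45) × 0.4 × 0.95 × 0.5 = 0.0209
P(shiraz | x) = 0.0209 / 0.023399375 ≈ 0.893

0.893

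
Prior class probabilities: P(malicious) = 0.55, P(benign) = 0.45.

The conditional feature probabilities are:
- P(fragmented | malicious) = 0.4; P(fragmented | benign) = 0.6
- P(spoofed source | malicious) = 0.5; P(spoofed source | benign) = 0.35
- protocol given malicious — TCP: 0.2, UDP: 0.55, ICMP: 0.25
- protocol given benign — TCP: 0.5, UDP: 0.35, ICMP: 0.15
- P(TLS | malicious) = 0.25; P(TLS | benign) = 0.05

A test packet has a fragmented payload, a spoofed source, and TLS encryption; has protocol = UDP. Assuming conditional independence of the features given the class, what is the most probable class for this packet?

malicious

malicious: 0.55 × 0.4 × 0.5 × 0.55 × 0.25 = 0.015125
benign: 0.45 × 0.6 × 0.35 × 0.35 × 0.05 = 0.00165375
Highest score → malicious.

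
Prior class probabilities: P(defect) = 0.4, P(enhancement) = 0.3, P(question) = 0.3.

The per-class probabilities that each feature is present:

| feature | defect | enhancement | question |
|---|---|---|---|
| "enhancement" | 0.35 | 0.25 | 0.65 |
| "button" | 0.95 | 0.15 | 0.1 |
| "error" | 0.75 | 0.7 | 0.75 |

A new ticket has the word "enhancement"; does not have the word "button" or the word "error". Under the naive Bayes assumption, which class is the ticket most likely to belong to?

question

defect: 0.4 × 0.35 × (1−0.95) × (1−0.75) = 0.00175
enhancement: 0.3 × 0.25 × (1−0.15) × (1−0.7) = 0.019125
question: 0.3 × 0.65 × (1−0.1) × (1−0.75) = 0.043875
Highest score → question.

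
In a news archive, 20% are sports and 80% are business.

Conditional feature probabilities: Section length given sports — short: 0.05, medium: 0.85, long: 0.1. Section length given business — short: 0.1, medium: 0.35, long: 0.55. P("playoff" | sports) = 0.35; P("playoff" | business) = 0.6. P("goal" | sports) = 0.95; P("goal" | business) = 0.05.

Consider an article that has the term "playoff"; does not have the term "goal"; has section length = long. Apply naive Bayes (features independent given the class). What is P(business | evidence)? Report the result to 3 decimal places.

sports: 0.2 × 0.1 × 0.35 × (1−0.95) = 0.00035
business: 0.8 × 0.55 × 0.6 × (1−0.05) = 0.2508
P(business | x) = 0.2508 / 0.25115 ≈ 0.999

0.999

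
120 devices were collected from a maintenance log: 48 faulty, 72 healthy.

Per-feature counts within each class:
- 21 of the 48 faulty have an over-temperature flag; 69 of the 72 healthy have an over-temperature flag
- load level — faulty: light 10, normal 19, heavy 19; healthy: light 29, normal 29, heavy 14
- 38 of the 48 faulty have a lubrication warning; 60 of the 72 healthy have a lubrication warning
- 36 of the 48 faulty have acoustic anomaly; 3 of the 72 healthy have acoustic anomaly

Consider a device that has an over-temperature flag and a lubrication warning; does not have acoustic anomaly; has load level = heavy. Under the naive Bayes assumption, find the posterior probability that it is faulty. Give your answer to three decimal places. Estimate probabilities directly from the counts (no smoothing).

faulty: (48/120) × (21/48) × (19/48) × (38/48) × (12/48) ≈ 0.0137099
healthy: (72/120) × (69/72) × (14/72) × (60/72) × (69/72) ≈ 0.0892892
P(faulty | x) = 0.0137099 / 0.1029991 ≈ 0.133

0.133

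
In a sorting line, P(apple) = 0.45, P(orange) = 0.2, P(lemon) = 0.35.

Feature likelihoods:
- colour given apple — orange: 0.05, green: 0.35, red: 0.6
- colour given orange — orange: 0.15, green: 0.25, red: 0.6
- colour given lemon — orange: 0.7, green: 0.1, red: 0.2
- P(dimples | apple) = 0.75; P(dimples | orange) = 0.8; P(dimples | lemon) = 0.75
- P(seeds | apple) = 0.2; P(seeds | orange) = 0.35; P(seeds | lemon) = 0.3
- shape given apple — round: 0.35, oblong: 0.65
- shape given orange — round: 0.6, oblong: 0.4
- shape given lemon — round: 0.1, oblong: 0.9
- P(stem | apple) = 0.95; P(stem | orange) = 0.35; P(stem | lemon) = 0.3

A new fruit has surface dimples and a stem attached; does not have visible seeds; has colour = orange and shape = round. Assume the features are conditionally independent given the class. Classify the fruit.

apple

apple: 0.45 × 0.05 × 0.75 × (1−0.2) × 0.35 × 0.95 = 0.00448875
orange: 0.2 × 0.15 × 0.8 × (1−0.35) × 0.6 × 0.35 = 0.003276
lemon: 0.35 × 0.7 × 0.75 × (1−0.3) × 0.1 × 0.3 = 0.00385875
Highest score → apple.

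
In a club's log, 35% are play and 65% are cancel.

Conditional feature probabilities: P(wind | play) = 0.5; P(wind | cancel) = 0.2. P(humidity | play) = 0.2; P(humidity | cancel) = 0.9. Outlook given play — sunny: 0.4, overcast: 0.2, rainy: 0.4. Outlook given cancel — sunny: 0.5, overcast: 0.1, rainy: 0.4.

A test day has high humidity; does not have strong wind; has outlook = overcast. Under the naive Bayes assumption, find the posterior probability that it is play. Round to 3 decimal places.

0.130

play: 0.35 × (1−0.5) × 0.2 × 0.2 = 0.007
cancel: 0.65 × (1−0.2) × 0.9 × 0.1 = 0.0468
P(play | x) = 0.007 / 0.0538 ≈ 0.130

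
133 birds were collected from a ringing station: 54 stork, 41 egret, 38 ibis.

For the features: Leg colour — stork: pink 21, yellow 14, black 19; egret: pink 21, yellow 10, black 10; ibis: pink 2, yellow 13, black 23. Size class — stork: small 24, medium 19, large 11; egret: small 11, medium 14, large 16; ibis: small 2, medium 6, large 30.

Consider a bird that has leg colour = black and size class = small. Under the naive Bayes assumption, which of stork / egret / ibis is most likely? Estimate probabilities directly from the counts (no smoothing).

stork

stork: (54/133) × (19/54) × (24/54) ≈ 0.0634921
egret: (41/133) × (10/41) × (11/41) ≈ 0.0201724
ibis: (38/133) × (23/38) × (2/38) ≈ 0.0091017
Highest score → stork.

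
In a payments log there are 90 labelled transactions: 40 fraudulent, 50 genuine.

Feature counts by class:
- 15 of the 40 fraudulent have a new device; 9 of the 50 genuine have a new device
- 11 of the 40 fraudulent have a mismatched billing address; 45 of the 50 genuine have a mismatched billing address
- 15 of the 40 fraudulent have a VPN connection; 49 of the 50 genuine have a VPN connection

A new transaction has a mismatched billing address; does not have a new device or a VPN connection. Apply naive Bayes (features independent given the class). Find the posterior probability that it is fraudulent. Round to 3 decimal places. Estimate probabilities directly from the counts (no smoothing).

0.853

fraudulent: (40/90) × (25/40) × (11/40) × (25/40) ≈ 0.0477431
genuine: (50/90) × (41/50) × (45/50) × (1/50) = 0.0082
P(fraudulent | x) = 0.0477431 / 0.0559431 ≈ 0.853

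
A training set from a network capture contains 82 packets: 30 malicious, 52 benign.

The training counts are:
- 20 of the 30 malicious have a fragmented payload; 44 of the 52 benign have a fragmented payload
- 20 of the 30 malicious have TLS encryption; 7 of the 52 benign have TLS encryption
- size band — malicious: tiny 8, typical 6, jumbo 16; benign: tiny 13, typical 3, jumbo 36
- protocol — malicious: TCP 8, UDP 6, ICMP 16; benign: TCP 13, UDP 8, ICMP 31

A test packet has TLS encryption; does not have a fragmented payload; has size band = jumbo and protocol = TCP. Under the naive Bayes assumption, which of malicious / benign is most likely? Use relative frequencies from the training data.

malicious

malicious: (30/82) × (10/30) × (20/30) × (16/30) × (8/30) ≈ 0.0115628
benign: (52/82) × (8/52) × (7/52) × (36/52) × (13/52) ≈ 0.00227306
Highest score → malicious.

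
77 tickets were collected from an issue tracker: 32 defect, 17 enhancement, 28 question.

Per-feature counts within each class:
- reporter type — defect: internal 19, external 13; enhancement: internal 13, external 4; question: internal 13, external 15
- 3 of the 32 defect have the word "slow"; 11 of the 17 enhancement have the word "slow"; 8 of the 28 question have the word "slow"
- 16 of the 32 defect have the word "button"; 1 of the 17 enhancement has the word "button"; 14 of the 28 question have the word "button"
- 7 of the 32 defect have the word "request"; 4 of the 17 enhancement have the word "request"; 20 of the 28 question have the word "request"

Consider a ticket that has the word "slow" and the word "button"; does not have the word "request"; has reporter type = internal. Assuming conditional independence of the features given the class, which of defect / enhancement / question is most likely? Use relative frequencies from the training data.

defect

defect: (32/77) × (19/32) × (3/32) × (16/32) × (25/32) ≈ 0.00903637
enhancement: (17/77) × (13/17) × (11/17) × (1/17) × (13/17) ≈ 0.00491408
question: (28/77) × (13/28) × (8/28) × (14/28) × (8/28) ≈ 0.00689107
Highest score → defect.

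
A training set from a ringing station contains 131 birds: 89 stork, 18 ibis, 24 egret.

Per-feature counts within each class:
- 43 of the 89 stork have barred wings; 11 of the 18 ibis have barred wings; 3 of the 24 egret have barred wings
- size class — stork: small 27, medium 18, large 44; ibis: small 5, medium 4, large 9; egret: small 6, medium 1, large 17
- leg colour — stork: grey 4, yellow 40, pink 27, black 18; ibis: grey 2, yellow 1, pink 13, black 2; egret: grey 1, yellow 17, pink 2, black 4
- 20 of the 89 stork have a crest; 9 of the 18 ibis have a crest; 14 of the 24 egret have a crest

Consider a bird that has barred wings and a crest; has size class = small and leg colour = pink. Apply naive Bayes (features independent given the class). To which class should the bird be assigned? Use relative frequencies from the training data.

ibis

stork: (89/131) × (43/89) × (27/89) × (27/89) × (20/89) ≈ 0.00678867
ibis: (18/131) × (11/18) × (5/18) × (13/18) × (9/18) ≈ 0.00842286
egret: (24/131) × (3/24) × (6/24) × (2/24) × (14/24) ≈ 0.000278308
Highest score → ibis.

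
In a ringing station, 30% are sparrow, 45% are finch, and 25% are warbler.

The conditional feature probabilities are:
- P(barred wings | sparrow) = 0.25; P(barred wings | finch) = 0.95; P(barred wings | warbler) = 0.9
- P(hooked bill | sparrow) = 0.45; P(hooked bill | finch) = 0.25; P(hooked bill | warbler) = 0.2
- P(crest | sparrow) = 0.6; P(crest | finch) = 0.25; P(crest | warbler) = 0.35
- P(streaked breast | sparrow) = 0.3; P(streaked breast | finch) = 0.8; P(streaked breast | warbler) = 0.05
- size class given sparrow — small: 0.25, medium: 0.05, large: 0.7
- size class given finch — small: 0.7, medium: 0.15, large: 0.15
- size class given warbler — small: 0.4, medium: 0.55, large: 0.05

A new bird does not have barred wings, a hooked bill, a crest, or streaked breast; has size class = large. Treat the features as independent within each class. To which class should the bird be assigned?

sparrow: 0.3 × (1−0.25) × (1−0.45) × (1−0.6) × (1−0.3) × 0.7 = 0.024255
finch: 0.45 × (1−0.95) × (1−0.25) × (1−0.25) × (1−0.8) × 0.15 = 0.0003796875
warbler: 0.25 × (1−0.9) × (1−0.2) × (1−0.35) × (1−0.05) × 0.05 = 0.0006175
Highest score → sparrow.

sparrow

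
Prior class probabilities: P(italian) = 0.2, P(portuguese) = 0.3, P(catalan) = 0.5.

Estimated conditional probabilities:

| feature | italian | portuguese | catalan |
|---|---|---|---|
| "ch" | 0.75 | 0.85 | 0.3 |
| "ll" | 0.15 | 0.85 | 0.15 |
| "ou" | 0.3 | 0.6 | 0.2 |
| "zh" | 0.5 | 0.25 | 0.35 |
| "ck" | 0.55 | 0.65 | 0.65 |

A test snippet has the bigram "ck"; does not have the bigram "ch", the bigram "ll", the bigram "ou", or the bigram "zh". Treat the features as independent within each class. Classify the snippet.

italian: 0.2 × (1−0.75) × (1−0.15) × (1−0.3) × (1−0.5) × 0.55 = 0.00818125
portuguese: 0.3 × (1−0.85) × (1−0.85) × (1−0.6) × (1−0.25) × 0.65 = 0.00131625
catalan: 0.5 × (1−0.3) × (1−0.15) × (1−0.2) × (1−0.35) × 0.65 = 0.100555
Highest score → catalan.

catalan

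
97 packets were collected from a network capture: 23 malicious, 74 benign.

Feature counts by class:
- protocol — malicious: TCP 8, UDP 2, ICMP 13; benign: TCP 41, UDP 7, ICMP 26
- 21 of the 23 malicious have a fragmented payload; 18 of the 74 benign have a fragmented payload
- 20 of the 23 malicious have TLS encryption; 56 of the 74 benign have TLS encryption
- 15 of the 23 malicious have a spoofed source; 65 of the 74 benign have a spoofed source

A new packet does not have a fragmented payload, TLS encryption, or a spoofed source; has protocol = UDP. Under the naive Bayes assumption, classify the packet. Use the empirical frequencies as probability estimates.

malicious: (23/97) × (2/23) × (2/23) × (3/23) × (8/23) ≈ 0.0000813422
benign: (74/97) × (7/74) × (56/74) × (18/74) × (9/74) ≈ 0.0016156
Highest score → benign.

benign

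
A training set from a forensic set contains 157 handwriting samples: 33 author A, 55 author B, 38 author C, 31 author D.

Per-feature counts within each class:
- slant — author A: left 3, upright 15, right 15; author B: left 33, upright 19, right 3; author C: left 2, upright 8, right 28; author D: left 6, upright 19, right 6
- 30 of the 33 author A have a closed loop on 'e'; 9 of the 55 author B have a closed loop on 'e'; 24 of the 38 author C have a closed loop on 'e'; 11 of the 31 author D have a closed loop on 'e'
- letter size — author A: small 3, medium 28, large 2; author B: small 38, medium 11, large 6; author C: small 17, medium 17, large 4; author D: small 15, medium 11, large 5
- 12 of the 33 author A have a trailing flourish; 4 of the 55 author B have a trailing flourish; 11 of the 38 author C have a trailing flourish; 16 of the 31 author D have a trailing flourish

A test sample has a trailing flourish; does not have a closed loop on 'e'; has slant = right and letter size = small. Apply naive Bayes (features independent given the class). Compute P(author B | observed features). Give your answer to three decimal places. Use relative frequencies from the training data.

0.051

author A: (33/157) × (15/33) × (3/33) × (3/33) × (12/33) ≈ 0.000287127
author B: (55/157) × (3/55) × (46/55) × (38/55) × (4/55) ≈ 0.000803036
author C: (38/157) × (28/38) × (14/38) × (17/38) × (11/38) ≈ 0.00850897
author D: (31/157) × (6/31) × (20/31) × (15/31) × (16/31) ≈ 0.00615755
P(author B | x) = 0.000803036 / 0.015756683 ≈ 0.051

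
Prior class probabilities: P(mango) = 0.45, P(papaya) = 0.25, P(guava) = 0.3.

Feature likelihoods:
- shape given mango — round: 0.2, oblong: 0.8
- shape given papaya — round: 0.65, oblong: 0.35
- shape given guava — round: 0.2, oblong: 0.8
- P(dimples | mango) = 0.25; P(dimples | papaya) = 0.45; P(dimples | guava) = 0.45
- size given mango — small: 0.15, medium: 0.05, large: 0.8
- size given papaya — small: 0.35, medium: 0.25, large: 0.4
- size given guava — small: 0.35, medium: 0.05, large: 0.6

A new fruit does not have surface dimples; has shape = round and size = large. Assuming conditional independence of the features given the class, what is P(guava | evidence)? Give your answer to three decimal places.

0.181

mango: 0.45 × 0.2 × (1−0.25) × 0.8 = 0.054
papaya: 0.25 × 0.65 × (1−0.45) × 0.4 = 0.03575
guava: 0.3 × 0.2 × (1−0.45) × 0.6 = 0.0198
P(guava | x) = 0.0198 / 0.10955 ≈ 0.181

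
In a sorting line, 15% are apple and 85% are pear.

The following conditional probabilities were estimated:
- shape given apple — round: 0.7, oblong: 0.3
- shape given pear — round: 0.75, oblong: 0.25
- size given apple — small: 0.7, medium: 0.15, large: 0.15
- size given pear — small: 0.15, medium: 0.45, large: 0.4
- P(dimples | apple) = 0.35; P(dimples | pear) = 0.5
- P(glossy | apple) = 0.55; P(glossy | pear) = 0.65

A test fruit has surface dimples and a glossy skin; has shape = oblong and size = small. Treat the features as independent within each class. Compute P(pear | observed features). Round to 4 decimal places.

0.6308

apple: 0.15 × 0.3 × 0.7 × 0.35 × 0.55 = 0.00606375
pear: 0.85 × 0.25 × 0.15 × 0.5 × 0.65 = 0.010359375
P(pear | x) = 0.010359375 / 0.016423125 ≈ 0.6308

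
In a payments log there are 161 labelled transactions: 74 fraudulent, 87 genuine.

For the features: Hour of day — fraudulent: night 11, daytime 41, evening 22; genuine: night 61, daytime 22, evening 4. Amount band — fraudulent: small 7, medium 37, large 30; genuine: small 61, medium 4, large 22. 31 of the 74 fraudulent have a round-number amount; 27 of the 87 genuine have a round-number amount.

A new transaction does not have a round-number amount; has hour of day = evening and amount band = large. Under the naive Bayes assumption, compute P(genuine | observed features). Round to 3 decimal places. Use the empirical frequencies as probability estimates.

fraudulent: (74/161) × (22/74) × (30/74) × (43/74) ≈ 0.0321902
genuine: (87/161) × (4/87) × (22/87) × (60/87) ≈ 0.00433281
P(genuine | x) = 0.00433281 / 0.03652301 ≈ 0.119

0.119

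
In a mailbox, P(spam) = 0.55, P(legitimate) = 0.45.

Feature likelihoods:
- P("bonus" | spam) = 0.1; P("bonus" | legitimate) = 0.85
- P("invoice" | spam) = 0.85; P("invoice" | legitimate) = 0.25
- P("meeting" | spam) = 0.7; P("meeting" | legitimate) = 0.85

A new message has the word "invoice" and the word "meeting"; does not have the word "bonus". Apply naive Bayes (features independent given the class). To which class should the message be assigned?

spam

spam: 0.55 × (1−0.1) × 0.85 × 0.7 = 0.294525
legitimate: 0.45 × (1−0.85) × 0.25 × 0.85 = 0.01434375
Highest score → spam.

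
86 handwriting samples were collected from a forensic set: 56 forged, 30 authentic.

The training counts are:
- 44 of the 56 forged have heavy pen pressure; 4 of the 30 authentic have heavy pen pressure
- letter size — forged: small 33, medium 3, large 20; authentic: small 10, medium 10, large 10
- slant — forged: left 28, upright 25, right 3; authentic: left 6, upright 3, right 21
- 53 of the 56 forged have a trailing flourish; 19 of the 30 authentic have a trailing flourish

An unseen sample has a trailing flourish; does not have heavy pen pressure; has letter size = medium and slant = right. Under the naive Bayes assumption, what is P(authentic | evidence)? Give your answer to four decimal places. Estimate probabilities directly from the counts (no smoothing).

0.9916

forged: (56/86) × (12/56) × (3/56) × (3/56) × (53/56) ≈ 0.000378998
authentic: (30/86) × (26/30) × (10/30) × (21/30) × (19/30) ≈ 0.044677
P(authentic | x) = 0.044677 / 0.045055998 ≈ 0.9916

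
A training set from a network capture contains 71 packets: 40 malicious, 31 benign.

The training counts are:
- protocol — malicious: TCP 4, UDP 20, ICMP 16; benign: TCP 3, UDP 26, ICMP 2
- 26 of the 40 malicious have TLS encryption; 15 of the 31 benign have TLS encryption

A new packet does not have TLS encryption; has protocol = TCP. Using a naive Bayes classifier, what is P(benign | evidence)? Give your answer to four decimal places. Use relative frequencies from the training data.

malicious: (40/71) × (4/40) × (14/40) ≈ 0.0197183
benign: (31/71) × (3/31) × (16/31) ≈ 0.0218083
P(benign | x) = 0.0218083 / 0.0415266 ≈ 0.5252

0.5252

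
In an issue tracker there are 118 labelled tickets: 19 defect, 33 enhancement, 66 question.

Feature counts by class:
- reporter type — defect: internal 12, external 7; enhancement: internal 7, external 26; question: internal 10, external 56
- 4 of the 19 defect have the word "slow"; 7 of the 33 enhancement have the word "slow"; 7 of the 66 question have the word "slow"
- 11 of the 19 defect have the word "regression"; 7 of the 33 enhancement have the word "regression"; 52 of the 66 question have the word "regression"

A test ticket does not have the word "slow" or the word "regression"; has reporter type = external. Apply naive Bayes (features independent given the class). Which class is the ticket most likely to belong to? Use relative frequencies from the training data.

defect: (19/118) × (7/19) × (15/19) × (8/19) ≈ 0.0197192
enhancement: (33/118) × (26/33) × (26/33) × (26/33) ≈ 0.136776
question: (66/118) × (56/66) × (59/66) × (14/66) ≈ 0.0899908
Highest score → enhancement.

enhancement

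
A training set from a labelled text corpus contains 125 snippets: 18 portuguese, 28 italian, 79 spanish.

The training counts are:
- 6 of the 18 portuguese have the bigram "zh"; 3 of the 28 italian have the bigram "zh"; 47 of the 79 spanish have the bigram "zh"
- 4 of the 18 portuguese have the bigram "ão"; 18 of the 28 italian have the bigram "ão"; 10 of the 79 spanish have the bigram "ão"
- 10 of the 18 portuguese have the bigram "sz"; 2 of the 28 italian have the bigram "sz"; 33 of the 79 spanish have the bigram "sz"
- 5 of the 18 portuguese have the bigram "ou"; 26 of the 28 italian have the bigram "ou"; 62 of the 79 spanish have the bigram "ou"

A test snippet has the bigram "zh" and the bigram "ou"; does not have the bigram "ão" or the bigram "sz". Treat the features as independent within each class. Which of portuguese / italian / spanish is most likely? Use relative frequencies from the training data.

portuguese: (18/125) × (6/18) × (14/18) × (8/18) × (5/18) ≈ 0.00460905
italian: (28/125) × (3/28) × (10/28) × (26/28) × (26/28) ≈ 0.00739067
spanish: (79/125) × (47/79) × (69/79) × (46/79) × (62/79) ≈ 0.150074
Highest score → spanish.

spanish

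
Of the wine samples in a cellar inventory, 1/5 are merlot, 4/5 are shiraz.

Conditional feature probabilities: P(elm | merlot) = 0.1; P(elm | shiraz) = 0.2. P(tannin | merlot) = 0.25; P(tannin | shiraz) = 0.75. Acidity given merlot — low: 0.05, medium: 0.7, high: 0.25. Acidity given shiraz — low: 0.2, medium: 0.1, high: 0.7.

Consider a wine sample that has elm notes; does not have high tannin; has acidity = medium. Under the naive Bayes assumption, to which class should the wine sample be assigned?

merlot: 0.2 × 0.1 × (1−0.25) × 0.7 = 0.0105
shiraz: 0.8 × 0.2 × (1−0.75) × 0.1 = 0.004
Highest score → merlot.

merlot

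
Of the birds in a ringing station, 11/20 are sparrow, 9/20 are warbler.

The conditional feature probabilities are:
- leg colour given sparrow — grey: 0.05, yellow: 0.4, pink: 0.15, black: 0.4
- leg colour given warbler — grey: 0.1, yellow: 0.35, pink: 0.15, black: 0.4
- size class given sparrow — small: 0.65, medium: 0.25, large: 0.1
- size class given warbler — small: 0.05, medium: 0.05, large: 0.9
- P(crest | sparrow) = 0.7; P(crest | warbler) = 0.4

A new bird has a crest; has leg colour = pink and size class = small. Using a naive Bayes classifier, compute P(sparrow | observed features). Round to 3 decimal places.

0.965

sparrow: 0.55 × 0.15 × 0.65 × 0.7 = 0.0375375
warbler: 0.45 × 0.15 × 0.05 × 0.4 = 0.00135
P(sparrow | x) = 0.0375375 / 0.0388875 ≈ 0.965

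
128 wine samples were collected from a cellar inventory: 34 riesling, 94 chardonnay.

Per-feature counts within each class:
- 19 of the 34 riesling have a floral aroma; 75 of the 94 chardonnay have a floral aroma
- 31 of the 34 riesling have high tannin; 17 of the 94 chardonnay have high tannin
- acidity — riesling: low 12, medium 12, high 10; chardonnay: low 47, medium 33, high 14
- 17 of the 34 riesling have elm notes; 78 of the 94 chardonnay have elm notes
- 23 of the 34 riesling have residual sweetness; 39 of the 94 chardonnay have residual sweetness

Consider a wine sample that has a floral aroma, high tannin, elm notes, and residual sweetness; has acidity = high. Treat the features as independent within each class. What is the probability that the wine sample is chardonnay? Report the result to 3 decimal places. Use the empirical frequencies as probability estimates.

riesling: (34/128) × (19/34) × (31/34) × (10/34) × (17/34) × (23/34) ≈ 0.0134638
chardonnay: (94/128) × (75/94) × (17/94) × (14/94) × (78/94) × (39/94) ≈ 0.00543345
P(chardonnay | x) = 0.00543345 / 0.01889725 ≈ 0.288

0.288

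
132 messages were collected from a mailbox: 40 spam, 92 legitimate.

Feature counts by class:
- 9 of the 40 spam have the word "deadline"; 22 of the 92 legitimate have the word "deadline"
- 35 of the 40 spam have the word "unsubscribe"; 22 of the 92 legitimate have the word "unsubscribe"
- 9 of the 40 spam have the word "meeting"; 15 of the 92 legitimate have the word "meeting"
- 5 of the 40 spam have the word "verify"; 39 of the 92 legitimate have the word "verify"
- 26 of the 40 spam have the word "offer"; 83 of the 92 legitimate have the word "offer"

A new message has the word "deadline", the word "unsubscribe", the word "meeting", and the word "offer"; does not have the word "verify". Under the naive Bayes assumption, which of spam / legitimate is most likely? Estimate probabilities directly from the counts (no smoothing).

spam

spam: (40/132) × (9/40) × (35/40) × (9/40) × (35/40) × (26/40) ≈ 0.0076345
legitimate: (92/132) × (22/92) × (22/92) × (15/92) × (53/92) × (83/92) ≈ 0.00337727
Highest score → spam.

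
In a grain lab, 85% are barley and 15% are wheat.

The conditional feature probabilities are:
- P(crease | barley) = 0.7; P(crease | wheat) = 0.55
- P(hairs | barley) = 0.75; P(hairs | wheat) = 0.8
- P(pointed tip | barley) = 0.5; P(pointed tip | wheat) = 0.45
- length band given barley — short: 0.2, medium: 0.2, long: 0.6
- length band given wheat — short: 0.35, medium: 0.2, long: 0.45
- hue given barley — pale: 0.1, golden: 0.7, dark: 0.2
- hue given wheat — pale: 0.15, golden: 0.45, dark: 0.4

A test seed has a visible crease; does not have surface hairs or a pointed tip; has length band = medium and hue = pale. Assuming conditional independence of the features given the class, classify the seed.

barley

barley: 0.85 × 0.7 × (1−0.75) × (1−0.5) × 0.2 × 0.1 = 0.0014875
wheat: 0.15 × 0.55 × (1−0.8) × (1−0.45) × 0.2 × 0.15 = 0.00027225
Highest score → barley.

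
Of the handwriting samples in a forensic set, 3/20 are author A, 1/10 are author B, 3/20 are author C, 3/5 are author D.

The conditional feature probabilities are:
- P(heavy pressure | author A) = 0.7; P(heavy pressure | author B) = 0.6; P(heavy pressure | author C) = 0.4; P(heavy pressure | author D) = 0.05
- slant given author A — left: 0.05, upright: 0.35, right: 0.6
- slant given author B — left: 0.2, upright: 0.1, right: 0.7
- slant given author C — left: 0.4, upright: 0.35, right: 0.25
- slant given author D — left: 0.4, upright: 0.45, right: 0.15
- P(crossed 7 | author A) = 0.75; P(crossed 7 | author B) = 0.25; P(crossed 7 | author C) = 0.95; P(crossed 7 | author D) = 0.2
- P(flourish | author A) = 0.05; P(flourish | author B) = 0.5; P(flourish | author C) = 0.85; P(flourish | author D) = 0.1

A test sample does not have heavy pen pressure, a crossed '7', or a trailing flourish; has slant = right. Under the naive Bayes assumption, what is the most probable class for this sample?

author A: 0.15 × (1−0.7) × 0.6 × (1−0.75) × (1−0.05) = 0.0064125
author B: 0.1 × (1−0.6) × 0.7 × (1−0.25) × (1−0.5) = 0.0105
author C: 0.15 × (1−0.4) × 0.25 × (1−0.95) × (1−0.85) = 0.00016875
author D: 0.6 × (1−0.05) × 0.15 × (1−0.2) × (1−0.1) = 0.06156
Highest score → author D.

author D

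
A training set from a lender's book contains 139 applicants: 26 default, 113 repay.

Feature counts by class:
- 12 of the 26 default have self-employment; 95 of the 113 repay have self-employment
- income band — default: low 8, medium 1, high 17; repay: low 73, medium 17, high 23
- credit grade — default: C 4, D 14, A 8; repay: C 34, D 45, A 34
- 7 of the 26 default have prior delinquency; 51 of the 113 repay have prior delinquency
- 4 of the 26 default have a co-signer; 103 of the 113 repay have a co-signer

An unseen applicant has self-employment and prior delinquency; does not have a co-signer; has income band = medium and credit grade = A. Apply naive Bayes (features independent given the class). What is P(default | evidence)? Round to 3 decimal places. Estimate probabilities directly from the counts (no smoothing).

default: (26/139) × (12/26) × (1/26) × (8/26) × (7/26) × (22/26) ≈ 0.000232747
repay: (113/139) × (95/113) × (17/113) × (34/113) × (51/113) × (10/113) ≈ 0.00123564
P(default | x) = 0.000232747 / 0.001468387 ≈ 0.159

0.159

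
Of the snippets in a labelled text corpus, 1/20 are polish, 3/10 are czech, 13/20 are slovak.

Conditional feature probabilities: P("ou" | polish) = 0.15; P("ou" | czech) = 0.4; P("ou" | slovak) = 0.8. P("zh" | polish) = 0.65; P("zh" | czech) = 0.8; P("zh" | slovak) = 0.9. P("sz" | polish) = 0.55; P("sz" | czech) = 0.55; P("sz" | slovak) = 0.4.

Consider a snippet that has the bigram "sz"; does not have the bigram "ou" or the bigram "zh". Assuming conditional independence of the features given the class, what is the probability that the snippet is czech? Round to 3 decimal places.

0.597

polish: 0.05 × (1−0.15) × (1−0.65) × 0.55 = 0.00818125
czech: 0.3 × (1−0.4) × (1−0.8) × 0.55 = 0.0198
slovak: 0.65 × (1−0.8) × (1−0.9) × 0.4 = 0.0052
P(czech | x) = 0.0198 / 0.03318125 ≈ 0.597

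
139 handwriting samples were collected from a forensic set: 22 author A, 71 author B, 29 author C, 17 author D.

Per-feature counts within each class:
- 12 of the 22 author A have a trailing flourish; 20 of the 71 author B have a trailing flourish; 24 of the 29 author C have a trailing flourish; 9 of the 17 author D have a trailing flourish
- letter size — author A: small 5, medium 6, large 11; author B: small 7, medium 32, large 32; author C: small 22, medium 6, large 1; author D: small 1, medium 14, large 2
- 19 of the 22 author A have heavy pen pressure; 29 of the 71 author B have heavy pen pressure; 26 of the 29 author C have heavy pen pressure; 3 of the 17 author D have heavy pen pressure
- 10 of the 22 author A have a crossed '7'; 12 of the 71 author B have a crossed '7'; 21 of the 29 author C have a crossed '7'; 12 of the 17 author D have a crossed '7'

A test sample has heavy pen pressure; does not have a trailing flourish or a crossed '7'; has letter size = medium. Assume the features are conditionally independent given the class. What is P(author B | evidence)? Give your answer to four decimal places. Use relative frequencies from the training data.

author A: (22/139) × (10/22) × (6/22) × (19/22) × (12/22) ≈ 0.00924279
author B: (71/139) × (51/71) × (32/71) × (29/71) × (59/71) ≈ 0.0561281
author C: (29/139) × (5/29) × (6/29) × (26/29) × (8/29) ≈ 0.00184067
author D: (17/139) × (8/17) × (14/17) × (3/17) × (5/17) ≈ 0.00246007
P(author B | x) = 0.0561281 / 0.06967163 ≈ 0.8056

0.8056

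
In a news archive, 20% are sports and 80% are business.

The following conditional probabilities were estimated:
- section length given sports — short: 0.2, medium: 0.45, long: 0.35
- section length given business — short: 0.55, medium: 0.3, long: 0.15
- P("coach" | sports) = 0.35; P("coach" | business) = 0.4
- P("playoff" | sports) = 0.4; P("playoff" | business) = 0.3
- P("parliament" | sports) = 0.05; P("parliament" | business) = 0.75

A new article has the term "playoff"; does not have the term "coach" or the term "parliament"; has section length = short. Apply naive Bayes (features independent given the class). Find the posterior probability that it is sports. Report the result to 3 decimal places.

0.333

sports: 0.2 × 0.2 × (1−0.35) × 0.4 × (1−0.05) = 0.00988
business: 0.8 × 0.55 × (1−0.4) × 0.3 × (1−0.75) = 0.0198
P(sports | x) = 0.00988 / 0.02968 ≈ 0.333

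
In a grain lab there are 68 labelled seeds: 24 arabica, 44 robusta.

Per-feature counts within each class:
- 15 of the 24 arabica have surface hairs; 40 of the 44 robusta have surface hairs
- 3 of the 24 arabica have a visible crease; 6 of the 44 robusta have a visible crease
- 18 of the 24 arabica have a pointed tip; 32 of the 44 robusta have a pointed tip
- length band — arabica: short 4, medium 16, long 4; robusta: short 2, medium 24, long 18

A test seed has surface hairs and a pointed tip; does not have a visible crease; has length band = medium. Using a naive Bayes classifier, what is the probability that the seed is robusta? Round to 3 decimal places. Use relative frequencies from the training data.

arabica: (24/68) × (15/24) × (21/24) × (18/24) × (16/24) ≈ 0.0965074
robusta: (44/68) × (40/44) × (38/44) × (32/44) × (24/44) ≈ 0.201529
P(robusta | x) = 0.201529 / 0.2980364 ≈ 0.676

0.676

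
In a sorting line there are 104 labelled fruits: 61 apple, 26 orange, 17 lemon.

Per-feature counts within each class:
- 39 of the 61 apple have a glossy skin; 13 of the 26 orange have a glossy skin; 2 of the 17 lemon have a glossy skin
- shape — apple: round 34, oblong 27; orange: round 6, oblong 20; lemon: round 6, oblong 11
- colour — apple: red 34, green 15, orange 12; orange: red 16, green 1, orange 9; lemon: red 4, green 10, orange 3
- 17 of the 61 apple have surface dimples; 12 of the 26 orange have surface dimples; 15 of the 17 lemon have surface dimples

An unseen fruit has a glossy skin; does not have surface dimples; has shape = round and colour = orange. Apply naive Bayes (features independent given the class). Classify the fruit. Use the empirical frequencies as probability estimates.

apple: (61/104) × (39/61) × (34/61) × (12/61) × (44/61) ≈ 0.0296589
orange: (26/104) × (13/26) × (6/26) × (9/26) × (14/26) ≈ 0.00537665
lemon: (17/104) × (2/17) × (6/17) × (3/17) × (2/17) ≈ 0.000140913
Highest score → apple.

apple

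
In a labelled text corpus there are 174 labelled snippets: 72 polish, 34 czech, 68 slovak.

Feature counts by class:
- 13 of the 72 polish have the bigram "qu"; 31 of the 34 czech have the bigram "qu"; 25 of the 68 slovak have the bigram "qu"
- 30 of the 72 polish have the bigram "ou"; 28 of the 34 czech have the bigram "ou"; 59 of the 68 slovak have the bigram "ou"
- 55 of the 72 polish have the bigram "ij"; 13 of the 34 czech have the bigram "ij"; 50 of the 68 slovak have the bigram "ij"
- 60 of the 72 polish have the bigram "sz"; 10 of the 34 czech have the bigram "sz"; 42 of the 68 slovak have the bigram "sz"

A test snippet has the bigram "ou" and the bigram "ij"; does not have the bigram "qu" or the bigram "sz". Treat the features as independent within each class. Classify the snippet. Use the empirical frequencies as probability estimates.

slovak

polish: (72/174) × (59/72) × (30/72) × (55/72) × (12/72) ≈ 0.0179875
czech: (34/174) × (3/34) × (28/34) × (13/34) × (24/34) ≈ 0.0038322
slovak: (68/174) × (43/68) × (59/68) × (50/68) × (26/68) ≈ 0.060282
Highest score → slovak.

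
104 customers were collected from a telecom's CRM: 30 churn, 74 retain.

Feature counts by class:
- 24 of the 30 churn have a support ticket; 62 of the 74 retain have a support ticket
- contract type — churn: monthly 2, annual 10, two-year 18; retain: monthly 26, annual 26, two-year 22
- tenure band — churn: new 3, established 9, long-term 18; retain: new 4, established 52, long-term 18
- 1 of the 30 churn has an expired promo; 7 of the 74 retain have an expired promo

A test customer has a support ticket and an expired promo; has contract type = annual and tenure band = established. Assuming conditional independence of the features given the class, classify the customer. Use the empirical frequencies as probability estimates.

churn: (30/104) × (24/30) × (10/30) × (9/30) × (1/30) ≈ 0.000769231
retain: (74/104) × (62/74) × (26/74) × (52/74) × (7/74) ≈ 0.0139232
Highest score → retain.

retain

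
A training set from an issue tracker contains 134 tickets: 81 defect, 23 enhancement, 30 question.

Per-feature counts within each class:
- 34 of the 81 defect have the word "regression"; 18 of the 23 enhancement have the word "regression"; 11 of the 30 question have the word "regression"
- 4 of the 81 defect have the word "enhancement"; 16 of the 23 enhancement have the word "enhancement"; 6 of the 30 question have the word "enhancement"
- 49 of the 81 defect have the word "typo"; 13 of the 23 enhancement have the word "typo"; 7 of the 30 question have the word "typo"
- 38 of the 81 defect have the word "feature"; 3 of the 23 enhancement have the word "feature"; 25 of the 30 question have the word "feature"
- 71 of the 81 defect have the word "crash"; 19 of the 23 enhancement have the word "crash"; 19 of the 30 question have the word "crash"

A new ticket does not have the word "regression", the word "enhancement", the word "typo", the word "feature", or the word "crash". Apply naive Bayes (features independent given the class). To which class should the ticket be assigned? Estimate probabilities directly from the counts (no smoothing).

defect

defect: (81/134) × (47/81) × (77/81) × (32/81) × (43/81) × (10/81) ≈ 0.00863301
enhancement: (23/134) × (5/23) × (7/23) × (10/23) × (20/23) × (4/23) ≈ 0.000746693
question: (30/134) × (19/30) × (24/30) × (23/30) × (5/30) × (11/30) ≈ 0.00531454
Highest score → defect.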